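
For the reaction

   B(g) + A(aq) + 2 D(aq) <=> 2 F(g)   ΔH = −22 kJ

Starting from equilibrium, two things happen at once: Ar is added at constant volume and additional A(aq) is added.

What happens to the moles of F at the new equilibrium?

At constant volume, adding an inert gas leaves every reacting species' partial pressure unchanged, so Q is unchanged — no shift from this change.
Adding A (aq), a reactant, drives the reaction to the right.
The net shift is to the right. F is a product, so its amount increases.

increases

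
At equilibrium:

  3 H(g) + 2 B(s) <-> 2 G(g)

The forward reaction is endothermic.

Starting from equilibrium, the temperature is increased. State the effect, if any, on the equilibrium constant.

K depends on temperature via the van 't Hoff relation. The forward reaction is endothermic, so raising T increases K.

increases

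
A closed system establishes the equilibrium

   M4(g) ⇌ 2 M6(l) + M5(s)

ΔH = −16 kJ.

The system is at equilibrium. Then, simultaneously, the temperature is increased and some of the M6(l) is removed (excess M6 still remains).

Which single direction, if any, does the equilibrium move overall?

The forward reaction is exothermic. Raising T favours the endothermic direction — shift to the left.
M6 is a pure liquid; its activity is 1 regardless of amount, so Q is unaffected — no shift from this change.
Only the nonzero effect(s) matter; the net shift is to the left.

left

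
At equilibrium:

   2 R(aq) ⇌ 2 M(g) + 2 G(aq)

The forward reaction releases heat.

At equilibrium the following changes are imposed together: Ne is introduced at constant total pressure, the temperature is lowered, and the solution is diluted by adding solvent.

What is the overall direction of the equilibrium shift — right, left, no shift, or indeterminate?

Adding inert gas at constant total pressure expands the volume and lowers every reacting partial pressure. With Δn_gas = 2 − 0 = +2, Q moves away from K toward the side with fewer gas moles, so the system shifts toward the side with more gas moles — to the right.
The forward reaction is exothermic. Lowering T favours the exothermic direction — shift to the right.
Dilution scales every aqueous concentration by the same factor. Δn_aq = 2 − 2 = 0, so Q is unchanged — no shift.
Only the nonzero effect(s) matter; the net shift is to the right.

right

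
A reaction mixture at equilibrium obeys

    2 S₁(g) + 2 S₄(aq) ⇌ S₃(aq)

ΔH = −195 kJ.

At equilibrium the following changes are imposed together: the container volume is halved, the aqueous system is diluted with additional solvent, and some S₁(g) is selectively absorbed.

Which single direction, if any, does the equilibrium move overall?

cannot be determined

Gas moles: reactants 2, products 0 (Δn_gas = -2). Compression shifts the system toward the side with fewer moles of gas — to the right.
Dilution lowers every aqueous concentration by the same factor. Δn_aq = 1 − 2 = -1, so the system shifts toward the side with more dissolved moles — to the left.
Removing S₁ (g), a reactant, drives the reaction to the left.
The individual effects push in opposite directions; without quantitative information the net direction cannot be determined.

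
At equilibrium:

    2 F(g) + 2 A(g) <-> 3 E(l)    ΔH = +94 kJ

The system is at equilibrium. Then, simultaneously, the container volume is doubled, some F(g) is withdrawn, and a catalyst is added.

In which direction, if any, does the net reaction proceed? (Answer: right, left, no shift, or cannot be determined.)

Gas moles: reactants 4, products 0 (Δn_gas = -4). Expansion shifts the system toward the side with more moles of gas — to the left.
Removing F (g), a reactant, drives the reaction to the left.
A catalyst speeds both forward and reverse rates equally; it changes neither Q nor K — no shift from this change.
Only the nonzero effect(s) matter; the net shift is to the left.

left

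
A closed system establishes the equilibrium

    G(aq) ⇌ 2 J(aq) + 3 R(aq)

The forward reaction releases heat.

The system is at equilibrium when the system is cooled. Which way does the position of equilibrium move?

The forward reaction is exothermic. Lowering T favours the exothermic direction — shift to the right.

right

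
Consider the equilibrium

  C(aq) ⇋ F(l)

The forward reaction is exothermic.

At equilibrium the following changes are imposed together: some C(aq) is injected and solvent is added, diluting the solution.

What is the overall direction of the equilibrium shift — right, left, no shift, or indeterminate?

cannot be determined

Adding C (aq), a reactant, drives the reaction to the right.
Dilution lowers every aqueous concentration by the same factor. Δn_aq = 0 − 1 = -1, so the system shifts toward the side with more dissolved moles — to the left.
The individual effects push in opposite directions; without quantitative information the net direction cannot be determined.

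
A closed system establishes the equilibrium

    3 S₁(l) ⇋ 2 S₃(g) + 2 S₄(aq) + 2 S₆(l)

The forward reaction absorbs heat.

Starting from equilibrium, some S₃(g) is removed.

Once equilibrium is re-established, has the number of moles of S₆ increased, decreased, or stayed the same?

increases

Removing S₃ (g), a product, drives the reaction to the right.
The net shift is to the right. S₆ is a product, so its amount increases.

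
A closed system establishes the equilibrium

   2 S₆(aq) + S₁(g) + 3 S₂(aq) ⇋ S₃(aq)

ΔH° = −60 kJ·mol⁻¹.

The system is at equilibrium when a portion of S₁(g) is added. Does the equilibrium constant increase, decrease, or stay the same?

unchanged

The equilibrium constant depends only on temperature. This perturbation may move the position of equilibrium, but since T is unchanged, K itself is unchanged.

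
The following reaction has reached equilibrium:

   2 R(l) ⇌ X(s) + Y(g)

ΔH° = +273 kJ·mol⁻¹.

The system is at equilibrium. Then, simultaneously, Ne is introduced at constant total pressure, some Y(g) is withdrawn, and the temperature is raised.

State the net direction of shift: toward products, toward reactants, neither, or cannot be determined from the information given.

right

Adding inert gas at constant total pressure expands the volume and lowers every reacting partial pressure. With Δn_gas = 1 − 0 = +1, Q moves away from K toward the side with fewer gas moles, so the system shifts toward the side with more gas moles — to the right.
Removing Y (g), a product, drives the reaction to the right.
The forward reaction is endothermic. Raising T favours the endothermic direction — shift to the right.
All effects act in the same direction — net shift to the right.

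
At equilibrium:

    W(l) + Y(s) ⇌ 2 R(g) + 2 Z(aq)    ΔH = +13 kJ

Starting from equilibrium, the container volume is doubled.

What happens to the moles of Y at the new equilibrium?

decreases

Gas moles: reactants 0, products 2 (Δn_gas = +2). Expansion shifts the system toward the side with more moles of gas — to the right.
The net shift is to the right. Y is a reactant, so its amount decreases.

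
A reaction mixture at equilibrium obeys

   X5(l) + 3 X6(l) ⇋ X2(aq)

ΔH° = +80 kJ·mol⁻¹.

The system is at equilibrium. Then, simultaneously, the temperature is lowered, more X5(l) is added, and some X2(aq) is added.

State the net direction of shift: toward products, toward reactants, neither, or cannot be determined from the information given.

left

The forward reaction is endothermic. Lowering T favours the exothermic direction — shift to the left.
X5 is a pure liquid; its activity is 1 regardless of amount, so Q is unaffected — no shift from this change.
Adding X2 (aq), a product, drives the reaction to the left.
Only the nonzero effect(s) matter; the net shift is to the left.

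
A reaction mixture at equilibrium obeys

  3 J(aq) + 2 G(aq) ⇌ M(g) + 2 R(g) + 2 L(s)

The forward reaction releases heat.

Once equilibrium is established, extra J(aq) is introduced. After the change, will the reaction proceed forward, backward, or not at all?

Adding J (aq), a reactant, drives the reaction to the right.

right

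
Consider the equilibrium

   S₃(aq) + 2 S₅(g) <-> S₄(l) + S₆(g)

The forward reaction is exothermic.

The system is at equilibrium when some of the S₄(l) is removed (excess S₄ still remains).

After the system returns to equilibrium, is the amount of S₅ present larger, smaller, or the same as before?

unchanged

S₄ is a pure liquid; its activity is 1 regardless of amount, so Q is unaffected — no shift from this change.
No net shift occurs, so the amount of S₅ is unchanged.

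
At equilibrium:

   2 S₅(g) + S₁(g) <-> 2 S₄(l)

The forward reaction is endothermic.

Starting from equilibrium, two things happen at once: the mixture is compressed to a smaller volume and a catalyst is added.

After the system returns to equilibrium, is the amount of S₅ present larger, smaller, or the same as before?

decreases

Gas moles: reactants 3, products 0 (Δn_gas = -3). Compression shifts the system toward the side with fewer moles of gas — to the right.
A catalyst speeds both forward and reverse rates equally; it changes neither Q nor K — no shift from this change.
The net shift is to the right. S₅ is a reactant, so its amount decreases.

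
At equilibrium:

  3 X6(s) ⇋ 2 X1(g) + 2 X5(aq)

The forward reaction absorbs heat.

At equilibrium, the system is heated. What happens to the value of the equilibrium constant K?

increases

K depends on temperature via the van 't Hoff relation. The forward reaction is endothermic, so raising T increases K.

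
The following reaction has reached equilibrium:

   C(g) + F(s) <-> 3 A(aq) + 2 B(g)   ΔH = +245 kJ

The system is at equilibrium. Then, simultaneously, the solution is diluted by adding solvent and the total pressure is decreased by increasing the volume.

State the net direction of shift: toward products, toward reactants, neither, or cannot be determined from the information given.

Dilution lowers every aqueous concentration by the same factor. Δn_aq = 3 − 0 = +3, so the system shifts toward the side with more dissolved moles — to the right.
Gas moles: reactants 1, products 2 (Δn_gas = +1). Expansion shifts the system toward the side with more moles of gas — to the right.
All effects act in the same direction — net shift to the right.

right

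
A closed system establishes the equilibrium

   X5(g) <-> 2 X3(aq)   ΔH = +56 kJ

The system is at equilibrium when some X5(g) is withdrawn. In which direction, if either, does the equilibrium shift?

Removing X5 (g), a reactant, drives the reaction to the left.

left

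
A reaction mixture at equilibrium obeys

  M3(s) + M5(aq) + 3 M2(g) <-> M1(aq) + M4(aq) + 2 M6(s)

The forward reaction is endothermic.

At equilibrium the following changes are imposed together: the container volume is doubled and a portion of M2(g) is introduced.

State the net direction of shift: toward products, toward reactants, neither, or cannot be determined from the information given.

cannot be determined

Gas moles: reactants 3, products 0 (Δn_gas = -3). Expansion shifts the system toward the side with more moles of gas — to the left.
Adding M2 (g), a reactant, drives the reaction to the right.
The individual effects push in opposite directions; without quantitative information the net direction cannot be determined.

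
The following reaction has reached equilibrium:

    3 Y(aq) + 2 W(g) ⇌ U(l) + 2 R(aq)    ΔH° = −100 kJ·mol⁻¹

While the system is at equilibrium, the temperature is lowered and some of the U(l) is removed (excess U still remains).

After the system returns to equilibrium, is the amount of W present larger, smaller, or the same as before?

decreases

The forward reaction is exothermic. Lowering T favours the exothermic direction — shift to the right.
U is a pure liquid; its activity is 1 regardless of amount, so Q is unaffected — no shift from this change.
The net shift is to the right. W is a reactant, so its amount decreases.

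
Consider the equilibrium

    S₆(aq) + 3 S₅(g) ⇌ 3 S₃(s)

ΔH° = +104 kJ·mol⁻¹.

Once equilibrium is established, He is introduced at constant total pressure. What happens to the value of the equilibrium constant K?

unchanged

The equilibrium constant depends only on temperature. This perturbation may move the position of equilibrium, but since T is unchanged, K itself is unchanged.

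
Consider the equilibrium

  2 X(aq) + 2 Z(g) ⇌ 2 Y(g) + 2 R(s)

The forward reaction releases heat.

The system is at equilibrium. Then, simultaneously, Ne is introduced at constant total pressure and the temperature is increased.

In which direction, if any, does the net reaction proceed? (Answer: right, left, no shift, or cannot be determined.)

left

Adding inert gas at constant total pressure expands the volume, scaling every reacting partial pressure by the same factor. Δn_gas = 2 − 2 = 0, so Q is unchanged — no shift.
The forward reaction is exothermic. Raising T favours the endothermic direction — shift to the left.
Only the nonzero effect(s) matter; the net shift is to the left.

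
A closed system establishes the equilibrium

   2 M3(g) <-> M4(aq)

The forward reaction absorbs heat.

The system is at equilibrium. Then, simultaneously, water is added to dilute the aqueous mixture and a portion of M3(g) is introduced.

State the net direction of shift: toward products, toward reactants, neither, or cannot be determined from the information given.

right

Dilution lowers every aqueous concentration by the same factor. Δn_aq = 1 − 0 = +1, so the system shifts toward the side with more dissolved moles — to the right.
Adding M3 (g), a reactant, drives the reaction to the right.
All effects act in the same direction — net shift to the right.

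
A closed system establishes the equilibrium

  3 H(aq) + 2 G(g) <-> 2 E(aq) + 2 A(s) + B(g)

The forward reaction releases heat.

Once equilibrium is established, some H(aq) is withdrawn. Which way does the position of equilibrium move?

left

Removing H (aq), a reactant, drives the reaction to the left.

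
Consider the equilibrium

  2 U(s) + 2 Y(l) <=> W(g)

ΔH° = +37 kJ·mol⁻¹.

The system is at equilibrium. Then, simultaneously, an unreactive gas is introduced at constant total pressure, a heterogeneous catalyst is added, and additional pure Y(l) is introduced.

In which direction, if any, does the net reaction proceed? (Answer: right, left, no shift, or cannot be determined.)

Adding inert gas at constant total pressure expands the volume and lowers every reacting partial pressure. With Δn_gas = 1 − 0 = +1, Q moves away from K toward the side with fewer gas moles, so the system shifts toward the side with more gas moles — to the right.
A catalyst speeds both forward and reverse rates equally; it changes neither Q nor K — no shift from this change.
Y is a pure liquid; its activity is 1 regardless of amount, so Q is unaffected — no shift from this change.
Only the nonzero effect(s) matter; the net shift is to the right.

right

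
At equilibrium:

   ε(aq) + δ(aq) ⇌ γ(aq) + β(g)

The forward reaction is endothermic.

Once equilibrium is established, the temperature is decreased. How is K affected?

K depends on temperature via the van 't Hoff relation. The forward reaction is endothermic, so lowering T decreases K.

decreases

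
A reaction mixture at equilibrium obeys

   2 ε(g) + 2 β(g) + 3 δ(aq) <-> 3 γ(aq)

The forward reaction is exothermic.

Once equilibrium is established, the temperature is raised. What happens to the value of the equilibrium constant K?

K depends on temperature via the van 't Hoff relation. The forward reaction is exothermic, so raising T decreases K.

decreases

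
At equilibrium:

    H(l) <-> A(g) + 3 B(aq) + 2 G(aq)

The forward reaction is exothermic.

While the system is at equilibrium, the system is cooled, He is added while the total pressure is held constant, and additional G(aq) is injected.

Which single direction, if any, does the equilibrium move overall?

The forward reaction is exothermic. Lowering T favours the exothermic direction — shift to the right.
Adding inert gas at constant total pressure expands the volume and lowers every reacting partial pressure. With Δn_gas = 1 − 0 = +1, Q moves away from K toward the side with fewer gas moles, so the system shifts toward the side with more gas moles — to the right.
Adding G (aq), a product, drives the reaction to the left.
The individual effects push in opposite directions; without quantitative information the net direction cannot be determined.

cannot be determined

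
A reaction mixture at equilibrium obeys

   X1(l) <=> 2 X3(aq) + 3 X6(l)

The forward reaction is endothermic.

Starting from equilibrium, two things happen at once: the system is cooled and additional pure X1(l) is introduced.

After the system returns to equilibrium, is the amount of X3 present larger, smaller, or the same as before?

decreases

The forward reaction is endothermic. Lowering T favours the exothermic direction — shift to the left.
X1 is a pure liquid; its activity is 1 regardless of amount, so Q is unaffected — no shift from this change.
The net shift is to the left. X3 is a product, so its amount decreases.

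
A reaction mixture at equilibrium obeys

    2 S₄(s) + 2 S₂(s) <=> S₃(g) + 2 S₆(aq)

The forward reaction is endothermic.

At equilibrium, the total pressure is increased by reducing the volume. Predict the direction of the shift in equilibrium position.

Gas moles: reactants 0, products 1 (Δn_gas = +1). Compression shifts the system toward the side with fewer moles of gas — to the left.

left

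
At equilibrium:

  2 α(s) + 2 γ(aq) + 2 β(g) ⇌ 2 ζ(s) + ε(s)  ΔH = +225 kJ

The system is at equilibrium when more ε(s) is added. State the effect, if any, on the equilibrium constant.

unchanged

The equilibrium constant depends only on temperature. This perturbation changes neither the position of equilibrium nor K.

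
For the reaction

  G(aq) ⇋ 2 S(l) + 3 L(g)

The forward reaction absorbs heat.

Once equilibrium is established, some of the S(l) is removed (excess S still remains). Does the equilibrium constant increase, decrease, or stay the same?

unchanged

The equilibrium constant depends only on temperature. This perturbation changes neither the position of equilibrium nor K.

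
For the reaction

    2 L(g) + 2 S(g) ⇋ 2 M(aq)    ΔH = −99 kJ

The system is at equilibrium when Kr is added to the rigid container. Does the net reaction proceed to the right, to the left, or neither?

no shift

At constant volume, adding an inert gas leaves every reacting species' partial pressure unchanged, so Q is unchanged — no shift from this change.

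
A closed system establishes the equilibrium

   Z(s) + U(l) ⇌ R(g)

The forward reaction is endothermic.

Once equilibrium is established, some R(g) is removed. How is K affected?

unchanged

The equilibrium constant depends only on temperature. This perturbation may move the position of equilibrium, but since T is unchanged, K itself is unchanged.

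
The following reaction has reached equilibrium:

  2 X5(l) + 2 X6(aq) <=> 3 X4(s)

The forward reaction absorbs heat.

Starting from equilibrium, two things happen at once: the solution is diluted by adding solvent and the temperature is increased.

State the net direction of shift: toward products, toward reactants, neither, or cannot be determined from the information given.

cannot be determined

Dilution lowers every aqueous concentration by the same factor. Δn_aq = 0 − 2 = -2, so the system shifts toward the side with more dissolved moles — to the left.
The forward reaction is endothermic. Raising T favours the endothermic direction — shift to the right.
The individual effects push in opposite directions; without quantitative information the net direction cannot be determined.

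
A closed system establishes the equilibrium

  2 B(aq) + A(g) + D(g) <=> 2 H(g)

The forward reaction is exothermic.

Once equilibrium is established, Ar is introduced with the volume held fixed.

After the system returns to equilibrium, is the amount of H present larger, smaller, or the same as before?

unchanged

At constant volume, adding an inert gas leaves every reacting species' partial pressure unchanged, so Q is unchanged — no shift from this change.
No net shift occurs, so the amount of H is unchanged.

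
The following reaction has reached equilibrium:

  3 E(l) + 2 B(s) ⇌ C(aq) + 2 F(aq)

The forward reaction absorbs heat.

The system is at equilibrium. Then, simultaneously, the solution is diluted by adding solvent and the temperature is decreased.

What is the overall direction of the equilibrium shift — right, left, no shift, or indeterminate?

Dilution lowers every aqueous concentration by the same factor. Δn_aq = 3 − 0 = +3, so the system shifts toward the side with more dissolved moles — to the right.
The forward reaction is endothermic. Lowering T favours the exothermic direction — shift to the left.
The individual effects push in opposite directions; without quantitative information the net direction cannot be determined.

cannot be determined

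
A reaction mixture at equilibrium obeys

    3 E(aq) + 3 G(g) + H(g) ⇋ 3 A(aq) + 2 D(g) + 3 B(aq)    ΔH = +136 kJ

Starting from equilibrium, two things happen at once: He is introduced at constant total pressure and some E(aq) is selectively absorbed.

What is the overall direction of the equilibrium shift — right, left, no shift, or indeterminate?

Adding inert gas at constant total pressure expands the volume and lowers every reacting partial pressure. With Δn_gas = 2 − 4 = -2, Q moves away from K toward the side with fewer gas moles, so the system shifts toward the side with more gas moles — to the left.
Removing E (aq), a reactant, drives the reaction to the left.
All effects act in the same direction — net shift to the left.

left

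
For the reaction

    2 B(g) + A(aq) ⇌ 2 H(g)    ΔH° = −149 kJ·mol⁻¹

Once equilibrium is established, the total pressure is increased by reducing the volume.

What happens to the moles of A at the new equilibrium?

Gas moles: reactants 2, products 2. Δn_gas = 0, so a volume change leaves Q equal to K — no shift from this change.
No net shift occurs, so the amount of A is unchanged.

unchanged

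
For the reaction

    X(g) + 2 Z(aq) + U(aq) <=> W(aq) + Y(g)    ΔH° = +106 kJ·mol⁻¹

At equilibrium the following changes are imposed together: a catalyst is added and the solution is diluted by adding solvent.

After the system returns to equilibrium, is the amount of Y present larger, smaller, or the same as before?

decreases

A catalyst speeds both forward and reverse rates equally; it changes neither Q nor K — no shift from this change.
Dilution lowers every aqueous concentration by the same factor. Δn_aq = 1 − 3 = -2, so the system shifts toward the side with more dissolved moles — to the left.
The net shift is to the left. Y is a product, so its amount decreases.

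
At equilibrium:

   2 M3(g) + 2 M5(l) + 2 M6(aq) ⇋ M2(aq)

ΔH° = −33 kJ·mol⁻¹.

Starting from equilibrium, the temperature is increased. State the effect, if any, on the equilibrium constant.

K depends on temperature via the van 't Hoff relation. The forward reaction is exothermic, so raising T decreases K.

decreases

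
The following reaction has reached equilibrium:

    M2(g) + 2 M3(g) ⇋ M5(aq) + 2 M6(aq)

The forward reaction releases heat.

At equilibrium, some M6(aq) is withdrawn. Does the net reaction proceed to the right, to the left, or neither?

Removing M6 (aq), a product, drives the reaction to the right.

right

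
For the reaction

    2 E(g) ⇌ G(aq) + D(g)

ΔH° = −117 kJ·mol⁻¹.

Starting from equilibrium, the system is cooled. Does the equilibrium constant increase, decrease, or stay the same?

K depends on temperature via the van 't Hoff relation. The forward reaction is exothermic, so lowering T increases K.

increases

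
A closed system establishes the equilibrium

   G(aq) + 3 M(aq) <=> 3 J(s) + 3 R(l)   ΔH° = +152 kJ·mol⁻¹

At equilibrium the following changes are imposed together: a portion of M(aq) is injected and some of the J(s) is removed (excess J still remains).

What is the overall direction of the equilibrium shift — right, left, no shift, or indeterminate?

Adding M (aq), a reactant, drives the reaction to the right.
J is a pure solid; its activity is 1 regardless of amount, so Q is unaffected — no shift from this change.
Only the nonzero effect(s) matter; the net shift is to the right.

right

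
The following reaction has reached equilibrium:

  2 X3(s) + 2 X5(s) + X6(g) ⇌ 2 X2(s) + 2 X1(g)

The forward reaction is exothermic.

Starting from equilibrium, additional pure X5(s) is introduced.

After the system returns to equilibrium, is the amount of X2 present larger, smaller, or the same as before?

unchanged

X5 is a pure solid; its activity is 1 regardless of amount, so Q is unaffected — no shift from this change.
No net shift occurs, so the amount of X2 is unchanged.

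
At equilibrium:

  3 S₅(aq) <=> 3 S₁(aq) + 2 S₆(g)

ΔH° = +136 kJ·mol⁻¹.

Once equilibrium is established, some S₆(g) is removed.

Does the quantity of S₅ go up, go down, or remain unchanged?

decreases

Removing S₆ (g), a product, drives the reaction to the right.
The net shift is to the right. S₅ is a reactant, so its amount decreases.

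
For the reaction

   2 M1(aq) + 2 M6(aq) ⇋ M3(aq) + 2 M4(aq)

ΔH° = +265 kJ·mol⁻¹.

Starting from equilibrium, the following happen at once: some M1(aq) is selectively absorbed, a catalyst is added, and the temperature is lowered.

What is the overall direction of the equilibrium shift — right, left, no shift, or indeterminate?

left

Removing M1 (aq), a reactant, drives the reaction to the left.
A catalyst speeds both forward and reverse rates equally; it changes neither Q nor K — no shift from this change.
The forward reaction is endothermic. Lowering T favours the exothermic direction — shift to the left.
Only the nonzero effect(s) matter; the net shift is to the left.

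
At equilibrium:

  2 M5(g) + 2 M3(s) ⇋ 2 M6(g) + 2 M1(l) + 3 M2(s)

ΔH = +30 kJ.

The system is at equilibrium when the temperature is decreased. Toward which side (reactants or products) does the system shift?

left

The forward reaction is endothermic. Lowering T favours the exothermic direction — shift to the left.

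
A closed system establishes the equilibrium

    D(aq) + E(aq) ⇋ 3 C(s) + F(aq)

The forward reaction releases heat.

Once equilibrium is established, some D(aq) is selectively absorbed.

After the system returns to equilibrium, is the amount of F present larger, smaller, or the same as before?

decreases

Removing D (aq), a reactant, drives the reaction to the left.
The net shift is to the left. F is a product, so its amount decreases.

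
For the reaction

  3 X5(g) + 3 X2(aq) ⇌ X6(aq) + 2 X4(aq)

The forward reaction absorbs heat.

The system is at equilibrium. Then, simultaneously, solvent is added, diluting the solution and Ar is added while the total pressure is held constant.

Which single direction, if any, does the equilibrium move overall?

left

Dilution scales every aqueous concentration by the same factor. Δn_aq = 3 − 3 = 0, so Q is unchanged — no shift.
Adding inert gas at constant total pressure expands the volume and lowers every reacting partial pressure. With Δn_gas = 0 − 3 = -3, Q moves away from K toward the side with fewer gas moles, so the system shifts toward the side with more gas moles — to the left.
Only the nonzero effect(s) matter; the net shift is to the left.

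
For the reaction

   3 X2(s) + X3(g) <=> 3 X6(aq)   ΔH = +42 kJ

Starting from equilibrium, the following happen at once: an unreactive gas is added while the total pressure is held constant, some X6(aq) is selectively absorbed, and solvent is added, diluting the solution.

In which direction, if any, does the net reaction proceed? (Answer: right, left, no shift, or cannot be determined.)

Adding inert gas at constant total pressure expands the volume and lowers every reacting partial pressure. With Δn_gas = 0 − 1 = -1, Q moves away from K toward the side with fewer gas moles, so the system shifts toward the side with more gas moles — to the left.
Removing X6 (aq), a product, drives the reaction to the right.
Dilution lowers every aqueous concentration by the same factor. Δn_aq = 3 − 0 = +3, so the system shifts toward the side with more dissolved moles — to the right.
The individual effects push in opposite directions; without quantitative information the net direction cannot be determined.

cannot be determined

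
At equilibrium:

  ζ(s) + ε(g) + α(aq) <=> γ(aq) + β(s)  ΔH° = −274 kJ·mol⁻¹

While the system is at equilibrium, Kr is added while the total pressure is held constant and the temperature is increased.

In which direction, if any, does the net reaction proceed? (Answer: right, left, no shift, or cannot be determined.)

Adding inert gas at constant total pressure expands the volume and lowers every reacting partial pressure. With Δn_gas = 0 − 1 = -1, Q moves away from K toward the side with fewer gas moles, so the system shifts toward the side with more gas moles — to the left.
The forward reaction is exothermic. Raising T favours the endothermic direction — shift to the left.
All effects act in the same direction — net shift to the left.

left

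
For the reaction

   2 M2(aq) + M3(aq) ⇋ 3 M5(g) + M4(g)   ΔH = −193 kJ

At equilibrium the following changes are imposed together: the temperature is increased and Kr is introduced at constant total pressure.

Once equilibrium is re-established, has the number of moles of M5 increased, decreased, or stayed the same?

The forward reaction is exothermic. Raising T favours the endothermic direction — shift to the left.
Adding inert gas at constant total pressure expands the volume and lowers every reacting partial pressure. With Δn_gas = 4 − 0 = +4, Q moves away from K toward the side with fewer gas moles, so the system shifts toward the side with more gas moles — to the right.
The two effects oppose each other, so the net shift — and hence the change in M5 — cannot be determined from the given information.

cannot be determined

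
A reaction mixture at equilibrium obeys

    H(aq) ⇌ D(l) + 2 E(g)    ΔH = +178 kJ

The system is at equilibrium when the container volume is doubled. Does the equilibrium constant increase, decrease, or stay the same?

unchanged

The equilibrium constant depends only on temperature. This perturbation may move the position of equilibrium, but since T is unchanged, K itself is unchanged.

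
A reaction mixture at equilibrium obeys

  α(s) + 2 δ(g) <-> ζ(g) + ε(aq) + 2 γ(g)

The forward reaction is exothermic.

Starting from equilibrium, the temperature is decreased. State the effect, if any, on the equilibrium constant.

K depends on temperature via the van 't Hoff relation. The forward reaction is exothermic, so lowering T increases K.

increases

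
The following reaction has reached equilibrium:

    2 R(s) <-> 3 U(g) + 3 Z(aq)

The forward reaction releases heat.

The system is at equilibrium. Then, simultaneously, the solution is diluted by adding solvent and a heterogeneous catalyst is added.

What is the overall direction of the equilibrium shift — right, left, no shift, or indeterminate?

Dilution lowers every aqueous concentration by the same factor. Δn_aq = 3 − 0 = +3, so the system shifts toward the side with more dissolved moles — to the right.
A catalyst speeds both forward and reverse rates equally; it changes neither Q nor K — no shift from this change.
Only the nonzero effect(s) matter; the net shift is to the right.

right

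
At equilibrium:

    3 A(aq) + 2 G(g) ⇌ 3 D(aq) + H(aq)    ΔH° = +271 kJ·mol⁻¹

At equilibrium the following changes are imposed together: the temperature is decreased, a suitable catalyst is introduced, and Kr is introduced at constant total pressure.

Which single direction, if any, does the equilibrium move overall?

The forward reaction is endothermic. Lowering T favours the exothermic direction — shift to the left.
A catalyst speeds both forward and reverse rates equally; it changes neither Q nor K — no shift from this change.
Adding inert gas at constant total pressure expands the volume and lowers every reacting partial pressure. With Δn_gas = 0 − 2 = -2, Q moves away from K toward the side with fewer gas moles, so the system shifts toward the side with more gas moles — to the left.
Only the nonzero effect(s) matter; the net shift is to the left.

left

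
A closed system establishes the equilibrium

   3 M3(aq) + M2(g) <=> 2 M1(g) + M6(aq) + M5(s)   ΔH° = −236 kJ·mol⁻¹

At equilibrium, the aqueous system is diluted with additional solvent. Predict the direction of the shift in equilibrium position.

left

Dilution lowers every aqueous concentration by the same factor. Δn_aq = 1 − 3 = -2, so the system shifts toward the side with more dissolved moles — to the left.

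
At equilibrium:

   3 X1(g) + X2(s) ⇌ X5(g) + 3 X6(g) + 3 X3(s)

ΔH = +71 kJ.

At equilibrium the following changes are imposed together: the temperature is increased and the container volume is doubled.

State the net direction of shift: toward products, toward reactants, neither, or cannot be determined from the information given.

The forward reaction is endothermic. Raising T favours the endothermic direction — shift to the right.
Gas moles: reactants 3, products 4 (Δn_gas = +1). Expansion shifts the system toward the side with more moles of gas — to the right.
All effects act in the same direction — net shift to the right.

right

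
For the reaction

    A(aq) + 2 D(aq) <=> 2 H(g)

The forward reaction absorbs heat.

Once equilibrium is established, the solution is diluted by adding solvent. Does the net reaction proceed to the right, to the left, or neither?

left

Dilution lowers every aqueous concentration by the same factor. Δn_aq = 0 − 3 = -3, so the system shifts toward the side with more dissolved moles — to the left.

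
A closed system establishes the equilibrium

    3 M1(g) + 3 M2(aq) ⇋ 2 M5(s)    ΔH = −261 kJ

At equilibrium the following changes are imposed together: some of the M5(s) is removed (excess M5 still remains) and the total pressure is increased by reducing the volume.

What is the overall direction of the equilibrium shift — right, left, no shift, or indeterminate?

M5 is a pure solid; its activity is 1 regardless of amount, so Q is unaffected — no shift from this change.
Gas moles: reactants 3, products 0 (Δn_gas = -3). Compression shifts the system toward the side with fewer moles of gas — to the right.
Only the nonzero effect(s) matter; the net shift is to the right.

right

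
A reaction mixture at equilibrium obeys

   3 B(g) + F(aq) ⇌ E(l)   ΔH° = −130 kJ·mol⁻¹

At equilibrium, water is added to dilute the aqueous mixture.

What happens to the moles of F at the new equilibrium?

increases

Dilution lowers every aqueous concentration by the same factor. Δn_aq = 0 − 1 = -1, so the system shifts toward the side with more dissolved moles — to the left.
The net shift is to the left. F is a reactant, so its amount increases.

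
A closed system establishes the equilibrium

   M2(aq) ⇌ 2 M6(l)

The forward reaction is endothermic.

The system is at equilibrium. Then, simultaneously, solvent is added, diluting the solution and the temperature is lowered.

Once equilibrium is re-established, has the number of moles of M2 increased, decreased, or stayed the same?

increases

Dilution lowers every aqueous concentration by the same factor. Δn_aq = 0 − 1 = -1, so the system shifts toward the side with more dissolved moles — to the left.
The forward reaction is endothermic. Lowering T favours the exothermic direction — shift to the left.
The net shift is to the left. M2 is a reactant, so its amount increases.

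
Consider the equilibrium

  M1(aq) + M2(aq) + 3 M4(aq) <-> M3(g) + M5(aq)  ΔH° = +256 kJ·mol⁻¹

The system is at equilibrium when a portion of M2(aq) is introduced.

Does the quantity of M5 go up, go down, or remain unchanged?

increases

Adding M2 (aq), a reactant, drives the reaction to the right.
The net shift is to the right. M5 is a product, so its amount increases.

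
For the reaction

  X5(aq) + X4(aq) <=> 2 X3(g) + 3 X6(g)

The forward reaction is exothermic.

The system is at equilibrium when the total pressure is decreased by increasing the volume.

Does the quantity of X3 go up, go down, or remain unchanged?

Gas moles: reactants 0, products 5 (Δn_gas = +5). Expansion shifts the system toward the side with more moles of gas — to the right.
The net shift is to the right. X3 is a product, so its amount increases.

increases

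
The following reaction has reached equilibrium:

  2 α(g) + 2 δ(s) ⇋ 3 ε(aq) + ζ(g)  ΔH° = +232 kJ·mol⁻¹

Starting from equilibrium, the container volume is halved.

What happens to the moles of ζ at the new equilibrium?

increases

Gas moles: reactants 2, products 1 (Δn_gas = -1). Compression shifts the system toward the side with fewer moles of gas — to the right.
The net shift is to the right. ζ is a product, so its amount increases.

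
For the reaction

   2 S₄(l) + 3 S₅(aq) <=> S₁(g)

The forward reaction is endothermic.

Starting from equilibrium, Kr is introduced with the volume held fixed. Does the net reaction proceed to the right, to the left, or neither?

At constant volume, adding an inert gas leaves every reacting species' partial pressure unchanged, so Q is unchanged — no shift from this change.

no shift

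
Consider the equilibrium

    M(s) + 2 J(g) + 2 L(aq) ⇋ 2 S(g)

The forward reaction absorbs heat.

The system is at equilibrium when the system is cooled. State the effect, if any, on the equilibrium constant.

K depends on temperature via the van 't Hoff relation. The forward reaction is endothermic, so lowering T decreases K.

decreases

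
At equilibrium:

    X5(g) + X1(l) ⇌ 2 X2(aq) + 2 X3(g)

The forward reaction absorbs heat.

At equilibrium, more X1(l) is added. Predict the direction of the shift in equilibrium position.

no shift

X1 is a pure liquid; its activity is 1 regardless of amount, so Q is unaffected — no shift from this change.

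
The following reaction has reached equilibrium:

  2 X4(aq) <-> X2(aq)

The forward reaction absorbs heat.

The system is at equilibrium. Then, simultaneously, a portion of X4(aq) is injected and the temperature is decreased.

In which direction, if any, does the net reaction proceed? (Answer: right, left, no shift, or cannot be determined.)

Adding X4 (aq), a reactant, drives the reaction to the right.
The forward reaction is endothermic. Lowering T favours the exothermic direction — shift to the left.
The individual effects push in opposite directions; without quantitative information the net direction cannot be determined.

cannot be determined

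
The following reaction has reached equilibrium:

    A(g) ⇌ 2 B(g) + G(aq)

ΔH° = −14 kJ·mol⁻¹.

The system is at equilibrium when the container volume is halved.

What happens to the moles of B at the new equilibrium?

Gas moles: reactants 1, products 2 (Δn_gas = +1). Compression shifts the system toward the side with fewer moles of gas — to the left.
The net shift is to the left. B is a product, so its amount decreases.

decreases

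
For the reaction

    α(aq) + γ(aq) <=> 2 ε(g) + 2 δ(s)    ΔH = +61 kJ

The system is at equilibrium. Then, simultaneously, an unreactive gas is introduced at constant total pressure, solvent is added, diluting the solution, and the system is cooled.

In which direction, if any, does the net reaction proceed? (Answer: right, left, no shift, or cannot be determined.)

cannot be determined

Adding inert gas at constant total pressure expands the volume and lowers every reacting partial pressure. With Δn_gas = 2 − 0 = +2, Q moves away from K toward the side with fewer gas moles, so the system shifts toward the side with more gas moles — to the right.
Dilution lowers every aqueous concentration by the same factor. Δn_aq = 0 − 2 = -2, so the system shifts toward the side with more dissolved moles — to the left.
The forward reaction is endothermic. Lowering T favours the exothermic direction — shift to the left.
The individual effects push in opposite directions; without quantitative information the net direction cannot be determined.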